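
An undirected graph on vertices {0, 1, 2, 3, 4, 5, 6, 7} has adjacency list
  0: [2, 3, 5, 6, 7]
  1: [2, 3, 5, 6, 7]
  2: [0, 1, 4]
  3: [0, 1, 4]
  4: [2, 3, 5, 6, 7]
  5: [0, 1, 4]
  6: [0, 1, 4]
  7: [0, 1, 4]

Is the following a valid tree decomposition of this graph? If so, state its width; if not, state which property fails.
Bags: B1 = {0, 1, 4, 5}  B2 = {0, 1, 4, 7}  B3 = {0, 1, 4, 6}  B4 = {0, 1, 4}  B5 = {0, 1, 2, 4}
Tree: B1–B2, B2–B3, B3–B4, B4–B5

No — vertex 3 appears in no bag.

A tree decomposition must satisfy three properties: every vertex lies in some bag; for every edge, both endpoints lie together in some bag; and for every vertex, the bags containing it form a connected subtree. Here vertex 3 appears in no bag, so the decomposition is invalid.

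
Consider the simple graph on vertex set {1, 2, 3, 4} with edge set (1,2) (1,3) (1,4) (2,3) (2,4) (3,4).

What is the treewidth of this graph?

3

A width-3 tree decomposition is:
Bags: B1 = {1, 2, 3, 4}
Tree: (single bag)
A single bag containing all 4 vertices is trivially a valid decomposition of width 3. On the other hand G contains the 4-clique {1, 2, 3, 4}. A clique must lie in a single bag of any decomposition, so no decomposition can have width below 3. Hence tw(G) = 3 exactly.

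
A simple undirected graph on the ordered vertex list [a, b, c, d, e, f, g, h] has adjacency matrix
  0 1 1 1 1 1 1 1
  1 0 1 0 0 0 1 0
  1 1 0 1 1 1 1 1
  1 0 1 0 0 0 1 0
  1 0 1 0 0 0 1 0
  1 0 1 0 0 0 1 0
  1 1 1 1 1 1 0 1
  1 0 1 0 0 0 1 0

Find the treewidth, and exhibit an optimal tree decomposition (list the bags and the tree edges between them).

Every bag has size at most 4, so the width is 4 − 1 = 3 and tw(G) ≤ 3. Conversely, {a, c, d, g} is a clique of size 4, and the vertices of any clique must share a bag in every tree decomposition; so some bag has ≥ 4 vertices and tw(G) ≥ 3. Therefore the treewidth is 3.

Treewidth 3.
Bags: B1 = {a, c, e, g}  B2 = {a, c, f, g}  B3 = {a, c, d, g}  B4 = {a, b, c, g}  B5 = {a, c, g, h}
Tree: B1–B2, B2–B3, B1–B4, B3–B5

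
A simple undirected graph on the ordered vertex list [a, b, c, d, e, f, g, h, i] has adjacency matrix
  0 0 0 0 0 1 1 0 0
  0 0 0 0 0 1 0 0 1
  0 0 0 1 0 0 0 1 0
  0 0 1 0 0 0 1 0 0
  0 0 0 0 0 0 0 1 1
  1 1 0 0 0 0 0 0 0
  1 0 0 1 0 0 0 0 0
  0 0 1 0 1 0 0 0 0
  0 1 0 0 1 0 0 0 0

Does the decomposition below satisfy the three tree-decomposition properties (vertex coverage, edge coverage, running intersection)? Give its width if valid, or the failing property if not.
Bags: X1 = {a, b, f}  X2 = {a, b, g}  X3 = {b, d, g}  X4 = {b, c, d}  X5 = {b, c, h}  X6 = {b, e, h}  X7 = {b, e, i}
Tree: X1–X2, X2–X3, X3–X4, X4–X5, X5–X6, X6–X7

Yes; width 2.

Vertex coverage: the bags together contain {a, b, c, d, e, f, g, h, i}, the full vertex set. Edge coverage: each edge of G has both endpoints in at least one bag. Running intersection: for every vertex, the bags containing it form a connected subtree. All three properties hold, so this is a valid tree decomposition of width max|bag| − 1 = 2, and hence tw(G) ≤ 2.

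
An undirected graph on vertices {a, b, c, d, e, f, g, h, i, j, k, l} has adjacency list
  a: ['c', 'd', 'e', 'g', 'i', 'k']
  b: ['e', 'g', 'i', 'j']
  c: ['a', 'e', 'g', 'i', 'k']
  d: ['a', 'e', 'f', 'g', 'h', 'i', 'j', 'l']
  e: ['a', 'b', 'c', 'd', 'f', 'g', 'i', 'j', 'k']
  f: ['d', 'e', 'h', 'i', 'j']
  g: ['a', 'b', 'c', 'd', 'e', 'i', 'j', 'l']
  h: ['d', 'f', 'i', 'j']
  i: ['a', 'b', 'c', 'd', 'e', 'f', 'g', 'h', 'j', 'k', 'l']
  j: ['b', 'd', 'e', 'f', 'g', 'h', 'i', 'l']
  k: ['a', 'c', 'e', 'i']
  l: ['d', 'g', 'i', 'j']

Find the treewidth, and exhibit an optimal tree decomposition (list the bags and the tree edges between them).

The largest bag has 5 vertices, giving width 4; this decomposition certifies tw(G) ≤ 4. Conversely, {d, e, g, i, j} is a clique of size 5, and the vertices of any clique must share a bag in every tree decomposition; so some bag has ≥ 5 vertices and tw(G) ≥ 4. Hence tw(G) = 4 exactly.

Treewidth 4.
One optimal decomposition is:
Bags: B1 = {d, e, g, i, j}  B2 = {d, e, f, i, j}  B3 = {a, d, e, g, i}  B4 = {a, c, e, g, i}  B5 = {a, c, e, i, k}  B6 = {d, g, i, j, l}  B7 = {b, e, g, i, j}  B8 = {d, f, h, i, j}
Tree: B1–B2, B1–B3, B3–B4, B4–B5, B1–B6, B1–B7, B2–B8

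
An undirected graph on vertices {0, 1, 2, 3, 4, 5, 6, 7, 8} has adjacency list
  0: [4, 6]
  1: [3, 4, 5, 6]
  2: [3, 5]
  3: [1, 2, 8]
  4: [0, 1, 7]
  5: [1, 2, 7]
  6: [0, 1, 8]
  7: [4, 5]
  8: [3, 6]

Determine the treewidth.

3

A width-3 tree decomposition is:
Bags: B1 = {2, 4, 5, 7}  B2 = {1, 2, 4, 5}  B3 = {1, 2, 3, 4}  B4 = {0, 1, 3, 4}  B5 = {0, 1, 3, 6}  B6 = {0, 3, 6, 8}
Tree: B1–B2, B2–B3, B3–B4, B4–B5, B5–B6
Each bag holds 4 vertices, so the decomposition has width 3, which upper-bounds the treewidth. For the lower bound: the 4 vertex sets {2,5,7}, {4}, {1}, {0,3,6,8} are disjoint, each induces a connected subgraph, and every pair is joined by at least one edge of G. Contracting each set to a single vertex therefore yields K_{4} as a minor, and since treewidth is minor-monotone, tw(G) ≥ tw(K_{4}) = 3. Combining the bounds, tw(G) = 3.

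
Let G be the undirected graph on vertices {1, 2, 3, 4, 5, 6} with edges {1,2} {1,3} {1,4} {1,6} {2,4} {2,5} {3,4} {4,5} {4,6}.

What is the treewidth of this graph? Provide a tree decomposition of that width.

Treewidth 2.
One optimal decomposition is:
Bags: B1 = {1, 4, 6}  B2 = {1, 3, 4}  B3 = {1, 2, 4}  B4 = {2, 4, 5}
Tree: B1–B2, B1–B3, B3–B4

Every bag has size at most 3, so the width is 3 − 1 = 2 and tw(G) ≤ 2. Conversely, {1, 2, 4} is a clique of size 3, and the vertices of any clique must share a bag in every tree decomposition; so some bag has ≥ 3 vertices and tw(G) ≥ 2. Combining the bounds, tw(G) = 2.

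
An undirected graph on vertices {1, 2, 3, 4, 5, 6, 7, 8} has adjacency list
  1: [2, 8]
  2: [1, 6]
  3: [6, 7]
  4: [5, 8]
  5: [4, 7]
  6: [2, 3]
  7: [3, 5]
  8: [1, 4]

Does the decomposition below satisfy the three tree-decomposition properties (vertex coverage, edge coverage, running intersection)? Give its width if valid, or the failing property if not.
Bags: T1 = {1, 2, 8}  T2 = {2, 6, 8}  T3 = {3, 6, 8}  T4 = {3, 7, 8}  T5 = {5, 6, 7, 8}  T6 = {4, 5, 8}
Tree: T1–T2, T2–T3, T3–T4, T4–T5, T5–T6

No — bags containing vertex 6 are not connected in the tree.

A tree decomposition must satisfy three properties: every vertex lies in some bag; for every edge, both endpoints lie together in some bag; and for every vertex, the bags containing it form a connected subtree. Here bags containing vertex 6 are not connected in the tree, so the decomposition is invalid.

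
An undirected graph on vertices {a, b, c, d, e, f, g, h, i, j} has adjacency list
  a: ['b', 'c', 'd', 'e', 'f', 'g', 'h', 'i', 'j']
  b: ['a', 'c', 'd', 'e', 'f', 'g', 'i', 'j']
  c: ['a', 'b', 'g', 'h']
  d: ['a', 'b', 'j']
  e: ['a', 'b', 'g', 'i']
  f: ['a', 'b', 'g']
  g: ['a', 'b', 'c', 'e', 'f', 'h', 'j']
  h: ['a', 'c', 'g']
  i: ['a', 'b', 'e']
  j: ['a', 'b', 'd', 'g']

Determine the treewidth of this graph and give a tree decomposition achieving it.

Treewidth 3.
One such decomposition:
Bags: B1 = {a, b, e, g}  B2 = {a, b, g, j}  B3 = {a, b, f, g}  B4 = {a, b, e, i}  B5 = {a, b, c, g}  B6 = {a, c, g, h}  B7 = {a, b, d, j}
Tree: B1–B2, B1–B3, B1–B4, B2–B5, B5–B6, B2–B7

Each bag holds 4 vertices, so the decomposition has width 3, which upper-bounds the treewidth. For the lower bound, the 4 vertices {a, c, g, h} are pairwise adjacent, and any tree decomposition puts a clique entirely inside one bag — forcing width ≥ 3. Therefore the treewidth is 3.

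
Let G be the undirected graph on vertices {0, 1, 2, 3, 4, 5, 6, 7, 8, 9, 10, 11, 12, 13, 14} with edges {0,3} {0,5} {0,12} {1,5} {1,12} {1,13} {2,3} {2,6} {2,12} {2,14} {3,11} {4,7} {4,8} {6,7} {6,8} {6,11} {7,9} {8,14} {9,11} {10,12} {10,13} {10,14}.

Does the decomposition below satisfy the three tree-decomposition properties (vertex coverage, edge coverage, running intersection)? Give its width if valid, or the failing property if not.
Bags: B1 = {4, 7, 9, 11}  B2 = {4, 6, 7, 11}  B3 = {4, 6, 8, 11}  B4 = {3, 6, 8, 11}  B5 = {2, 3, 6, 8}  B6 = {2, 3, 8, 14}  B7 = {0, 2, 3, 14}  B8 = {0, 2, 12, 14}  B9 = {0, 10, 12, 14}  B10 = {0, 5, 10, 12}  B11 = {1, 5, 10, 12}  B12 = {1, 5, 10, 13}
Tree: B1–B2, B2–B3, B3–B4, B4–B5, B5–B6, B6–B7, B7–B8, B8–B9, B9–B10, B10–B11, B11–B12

Checking the three conditions: (i) the bags cover all of {0, 1, 2, 3, 4, 5, 6, 7, 8, 9, 10, 11, 12, 13, 14}; (ii) for each edge, some bag contains both endpoints; (iii) the bags containing any fixed vertex form a subtree. All hold, so the decomposition is valid with width 4 − 1 = 3.

Yes; width 3.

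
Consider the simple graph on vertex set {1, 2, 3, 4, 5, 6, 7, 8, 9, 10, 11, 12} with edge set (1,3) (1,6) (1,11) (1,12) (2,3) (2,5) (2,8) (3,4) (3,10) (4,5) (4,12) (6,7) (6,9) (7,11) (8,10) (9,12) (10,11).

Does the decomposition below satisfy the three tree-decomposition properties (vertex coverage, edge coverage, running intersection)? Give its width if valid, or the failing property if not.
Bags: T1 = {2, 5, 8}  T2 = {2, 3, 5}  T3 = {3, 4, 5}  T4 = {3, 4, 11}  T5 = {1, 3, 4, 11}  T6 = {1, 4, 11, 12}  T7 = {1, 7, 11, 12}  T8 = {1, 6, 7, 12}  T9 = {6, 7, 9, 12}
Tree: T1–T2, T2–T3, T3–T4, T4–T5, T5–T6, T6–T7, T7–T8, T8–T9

A tree decomposition must satisfy three properties: every vertex lies in some bag; for every edge, both endpoints lie together in some bag; and for every vertex, the bags containing it form a connected subtree. Here vertex 10 appears in no bag, so the decomposition is invalid.

No — vertex 10 appears in no bag.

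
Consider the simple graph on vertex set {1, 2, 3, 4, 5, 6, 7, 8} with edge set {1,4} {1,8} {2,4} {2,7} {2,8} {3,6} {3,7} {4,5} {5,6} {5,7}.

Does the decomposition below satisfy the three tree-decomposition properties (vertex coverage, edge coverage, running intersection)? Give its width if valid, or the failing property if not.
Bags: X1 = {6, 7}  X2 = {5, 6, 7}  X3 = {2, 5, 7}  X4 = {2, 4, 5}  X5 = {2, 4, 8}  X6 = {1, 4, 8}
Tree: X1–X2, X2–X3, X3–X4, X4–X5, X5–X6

No — vertex 3 appears in no bag.

A tree decomposition must satisfy three properties: every vertex lies in some bag; for every edge, both endpoints lie together in some bag; and for every vertex, the bags containing it form a connected subtree. Here vertex 3 appears in no bag, so the decomposition is invalid.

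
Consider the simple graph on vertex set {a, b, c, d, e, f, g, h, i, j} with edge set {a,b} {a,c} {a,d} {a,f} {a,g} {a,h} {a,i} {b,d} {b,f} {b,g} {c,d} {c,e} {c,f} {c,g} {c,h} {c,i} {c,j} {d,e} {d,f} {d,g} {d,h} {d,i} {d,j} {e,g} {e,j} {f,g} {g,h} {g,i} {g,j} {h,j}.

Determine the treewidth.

4

A width-4 tree decomposition is:
Bags: B1 = {c, d, g, h, j}  B2 = {a, c, d, g, h}  B3 = {a, c, d, g, i}  B4 = {c, d, e, g, j}  B5 = {a, c, d, f, g}  B6 = {a, b, d, f, g}
Tree: B1–B2, B2–B3, B1–B4, B2–B5, B5–B6
Every bag has size at most 5, so the width is 5 − 1 = 4 and tw(G) ≤ 4. For the lower bound, the 5 vertices {c, d, e, g, j} are pairwise adjacent, and any tree decomposition puts a clique entirely inside one bag — forcing width ≥ 4. Hence tw(G) = 4 exactly.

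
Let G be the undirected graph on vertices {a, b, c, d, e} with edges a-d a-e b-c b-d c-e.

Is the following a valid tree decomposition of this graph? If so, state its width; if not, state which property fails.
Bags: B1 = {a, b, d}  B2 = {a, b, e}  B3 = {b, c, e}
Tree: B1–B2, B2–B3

Vertex coverage: the bags together contain {a, b, c, d, e}, the full vertex set. Edge coverage: each edge of G has both endpoints in at least one bag. Running intersection: for every vertex, the bags containing it form a connected subtree. All three properties hold, so this is a valid tree decomposition of width max|bag| − 1 = 2, and hence tw(G) ≤ 2.

Yes; width 2.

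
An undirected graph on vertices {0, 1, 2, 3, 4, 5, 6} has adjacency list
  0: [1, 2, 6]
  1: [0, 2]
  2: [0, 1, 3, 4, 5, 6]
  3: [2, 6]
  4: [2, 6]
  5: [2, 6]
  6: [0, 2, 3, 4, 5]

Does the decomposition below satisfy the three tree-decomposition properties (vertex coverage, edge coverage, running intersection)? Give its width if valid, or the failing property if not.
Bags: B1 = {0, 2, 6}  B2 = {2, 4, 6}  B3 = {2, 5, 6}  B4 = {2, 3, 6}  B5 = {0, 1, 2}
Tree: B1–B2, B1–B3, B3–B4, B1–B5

Vertex coverage: the bags together contain {0, 1, 2, 3, 4, 5, 6}, the full vertex set. Edge coverage: each edge of G has both endpoints in at least one bag. Running intersection: for every vertex, the bags containing it form a connected subtree. All three properties hold, so this is a valid tree decomposition of width max|bag| − 1 = 2, and hence tw(G) ≤ 2.

Yes; width 2.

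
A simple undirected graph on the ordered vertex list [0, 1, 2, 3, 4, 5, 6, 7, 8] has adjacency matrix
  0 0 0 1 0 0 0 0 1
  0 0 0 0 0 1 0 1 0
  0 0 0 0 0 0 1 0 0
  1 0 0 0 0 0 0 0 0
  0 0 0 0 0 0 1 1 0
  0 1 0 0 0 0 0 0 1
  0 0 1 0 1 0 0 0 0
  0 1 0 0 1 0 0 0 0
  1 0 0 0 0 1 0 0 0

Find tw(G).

1

A width-1 tree decomposition is:
Bags: B1 = {0, 3}  B2 = {0, 8}  B3 = {5, 8}  B4 = {1, 5}  B5 = {1, 7}  B6 = {4, 7}  B7 = {4, 6}  B8 = {2, 6}
Tree: B1–B2, B2–B3, B3–B4, B4–B5, B5–B6, B6–B7, B7–B8
Every bag has size at most 2, so the width is 2 − 1 = 1 and tw(G) ≤ 1. G has an edge, so its treewidth is at least 1. The upper and lower bounds meet at 1, so that is the treewidth.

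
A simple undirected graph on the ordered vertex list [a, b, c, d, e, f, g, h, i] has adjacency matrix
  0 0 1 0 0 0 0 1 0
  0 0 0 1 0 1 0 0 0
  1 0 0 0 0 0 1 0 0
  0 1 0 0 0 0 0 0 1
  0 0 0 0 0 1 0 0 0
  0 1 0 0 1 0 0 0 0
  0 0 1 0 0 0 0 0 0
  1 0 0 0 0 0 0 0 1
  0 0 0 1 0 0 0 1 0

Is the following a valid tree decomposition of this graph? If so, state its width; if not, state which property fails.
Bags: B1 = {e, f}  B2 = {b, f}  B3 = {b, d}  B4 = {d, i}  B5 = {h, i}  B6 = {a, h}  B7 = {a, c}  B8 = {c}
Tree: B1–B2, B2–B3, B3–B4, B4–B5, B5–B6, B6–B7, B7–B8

A tree decomposition must satisfy three properties: every vertex lies in some bag; for every edge, both endpoints lie together in some bag; and for every vertex, the bags containing it form a connected subtree. Here vertex g appears in no bag, so the decomposition is invalid.

No — vertex g appears in no bag.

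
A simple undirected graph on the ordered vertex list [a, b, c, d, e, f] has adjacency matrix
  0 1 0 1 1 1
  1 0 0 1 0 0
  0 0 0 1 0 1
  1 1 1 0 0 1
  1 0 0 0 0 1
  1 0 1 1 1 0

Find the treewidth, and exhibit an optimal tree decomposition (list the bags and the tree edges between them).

Each bag holds 3 vertices, so the decomposition has width 2, which upper-bounds the treewidth. On the other hand G contains the 3-clique {c, d, f}. A clique must lie in a single bag of any decomposition, so no decomposition can have width below 2. Hence tw(G) = 2 exactly.

Treewidth 2.
Bags: B1 = {a, d, f}  B2 = {c, d, f}  B3 = {a, e, f}  B4 = {a, b, d}
Tree: B1–B2, B1–B3, B1–B4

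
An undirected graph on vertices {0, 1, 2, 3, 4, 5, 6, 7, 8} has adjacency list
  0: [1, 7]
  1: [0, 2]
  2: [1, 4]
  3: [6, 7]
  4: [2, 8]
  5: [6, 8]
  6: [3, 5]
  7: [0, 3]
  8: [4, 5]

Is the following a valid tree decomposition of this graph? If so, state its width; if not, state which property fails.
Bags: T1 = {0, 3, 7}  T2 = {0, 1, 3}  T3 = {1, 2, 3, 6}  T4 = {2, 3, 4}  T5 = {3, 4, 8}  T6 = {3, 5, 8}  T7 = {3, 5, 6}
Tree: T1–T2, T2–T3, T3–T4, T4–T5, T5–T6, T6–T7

No — bags containing vertex 6 are not connected in the tree.

A tree decomposition must satisfy three properties: every vertex lies in some bag; for every edge, both endpoints lie together in some bag; and for every vertex, the bags containing it form a connected subtree. Here bags containing vertex 6 are not connected in the tree, so the decomposition is invalid.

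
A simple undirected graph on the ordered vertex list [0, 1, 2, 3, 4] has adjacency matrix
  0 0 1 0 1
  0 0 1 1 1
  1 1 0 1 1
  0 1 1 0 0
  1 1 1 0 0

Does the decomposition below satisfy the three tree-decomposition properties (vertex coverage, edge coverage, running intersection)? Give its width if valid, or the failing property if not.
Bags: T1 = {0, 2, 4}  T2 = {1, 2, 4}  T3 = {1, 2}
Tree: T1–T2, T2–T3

No — vertex 3 appears in no bag.

A tree decomposition must satisfy three properties: every vertex lies in some bag; for every edge, both endpoints lie together in some bag; and for every vertex, the bags containing it form a connected subtree. Here vertex 3 appears in no bag, so the decomposition is invalid.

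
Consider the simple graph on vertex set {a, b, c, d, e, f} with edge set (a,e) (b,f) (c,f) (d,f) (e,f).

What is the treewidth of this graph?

A width-1 tree decomposition is:
Bags: B1 = {e, f}  B2 = {c, f}  B3 = {b, f}  B4 = {a, e}  B5 = {d, f}
Tree: B1–B2, B1–B3, B1–B4, B3–B5
The largest bag has 2 vertices, giving width 1; this decomposition certifies tw(G) ≤ 1. Since G has at least one edge (e.g. f–e), it is not an edgeless graph, so tw(G) ≥ 1. Therefore the treewidth is 1.

1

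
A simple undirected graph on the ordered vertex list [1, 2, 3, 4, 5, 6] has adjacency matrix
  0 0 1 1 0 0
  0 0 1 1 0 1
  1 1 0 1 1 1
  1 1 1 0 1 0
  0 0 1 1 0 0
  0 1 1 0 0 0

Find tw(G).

2

A width-2 tree decomposition is:
Bags: B1 = {1, 3, 4}  B2 = {2, 3, 4}  B3 = {2, 3, 6}  B4 = {3, 4, 5}
Tree: B1–B2, B2–B3, B1–B4
The largest bag has 3 vertices, giving width 2; this decomposition certifies tw(G) ≤ 2. On the other hand G contains the 3-clique {1, 3, 4}. A clique must lie in a single bag of any decomposition, so no decomposition can have width below 2. Hence tw(G) = 2 exactly.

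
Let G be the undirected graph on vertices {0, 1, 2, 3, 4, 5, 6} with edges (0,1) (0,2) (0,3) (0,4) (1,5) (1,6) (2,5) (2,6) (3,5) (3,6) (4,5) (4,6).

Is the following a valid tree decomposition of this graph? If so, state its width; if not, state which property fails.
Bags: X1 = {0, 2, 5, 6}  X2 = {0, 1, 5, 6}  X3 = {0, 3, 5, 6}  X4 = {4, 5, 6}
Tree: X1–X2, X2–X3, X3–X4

No — edge (0,4) lies in no bag.

A tree decomposition must satisfy three properties: every vertex lies in some bag; for every edge, both endpoints lie together in some bag; and for every vertex, the bags containing it form a connected subtree. Here edge (0,4) lies in no bag, so the decomposition is invalid.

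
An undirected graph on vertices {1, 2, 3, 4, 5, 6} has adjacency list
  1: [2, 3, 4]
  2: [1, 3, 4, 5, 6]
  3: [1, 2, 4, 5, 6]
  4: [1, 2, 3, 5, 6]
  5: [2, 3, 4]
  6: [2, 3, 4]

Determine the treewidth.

A width-3 tree decomposition is:
Bags: B1 = {2, 3, 4, 5}  B2 = {1, 2, 3, 4}  B3 = {2, 3, 4, 6}
Tree: B1–B2, B2–B3
Each bag holds 4 vertices, so the decomposition has width 3, which upper-bounds the treewidth. Conversely, {1, 2, 3, 4} is a clique of size 4, and the vertices of any clique must share a bag in every tree decomposition; so some bag has ≥ 4 vertices and tw(G) ≥ 3. Hence tw(G) = 3 exactly.

3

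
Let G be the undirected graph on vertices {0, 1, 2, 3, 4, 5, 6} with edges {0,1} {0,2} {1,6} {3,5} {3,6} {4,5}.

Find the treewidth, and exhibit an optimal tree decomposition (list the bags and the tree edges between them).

Treewidth 1.
Bags: B1 = {4, 5}  B2 = {3, 5}  B3 = {3, 6}  B4 = {1, 6}  B5 = {0, 1}  B6 = {0, 2}
Tree: B1–B2, B2–B3, B3–B4, B4–B5, B5–B6

Each bag holds 2 vertices, so the decomposition has width 1, which upper-bounds the treewidth. Any graph with an edge has treewidth ≥ 1, and G has the edge 4–5. Hence tw(G) = 1 exactly.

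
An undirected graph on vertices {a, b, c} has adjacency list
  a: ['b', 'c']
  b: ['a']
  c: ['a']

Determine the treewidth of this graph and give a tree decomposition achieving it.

Treewidth 1.
Bags: B1 = {a, c}  B2 = {a, b}
Tree: B1–B2

Each bag holds 2 vertices, so the decomposition has width 1, which upper-bounds the treewidth. G has an edge, so its treewidth is at least 1. Therefore the treewidth is 1.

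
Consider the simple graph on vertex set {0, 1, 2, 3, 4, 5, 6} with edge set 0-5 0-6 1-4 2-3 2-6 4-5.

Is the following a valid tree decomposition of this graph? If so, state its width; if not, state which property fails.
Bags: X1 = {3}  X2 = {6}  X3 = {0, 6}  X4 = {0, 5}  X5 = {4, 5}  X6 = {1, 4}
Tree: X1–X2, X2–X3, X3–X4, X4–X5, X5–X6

A tree decomposition must satisfy three properties: every vertex lies in some bag; for every edge, both endpoints lie together in some bag; and for every vertex, the bags containing it form a connected subtree. Here vertex 2 appears in no bag, so the decomposition is invalid.

No — vertex 2 appears in no bag.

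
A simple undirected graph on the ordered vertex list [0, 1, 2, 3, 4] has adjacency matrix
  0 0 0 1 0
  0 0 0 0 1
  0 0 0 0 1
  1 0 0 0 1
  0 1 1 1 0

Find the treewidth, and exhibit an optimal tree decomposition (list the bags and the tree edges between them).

Treewidth 1.
One optimal decomposition is:
Bags: B1 = {1, 4}  B2 = {2, 4}  B3 = {3, 4}  B4 = {0, 3}
Tree: B1–B2, B1–B3, B3–B4

The largest bag has 2 vertices, giving width 1; this decomposition certifies tw(G) ≤ 1. G has an edge, so its treewidth is at least 1. The upper and lower bounds meet at 1, so that is the treewidth.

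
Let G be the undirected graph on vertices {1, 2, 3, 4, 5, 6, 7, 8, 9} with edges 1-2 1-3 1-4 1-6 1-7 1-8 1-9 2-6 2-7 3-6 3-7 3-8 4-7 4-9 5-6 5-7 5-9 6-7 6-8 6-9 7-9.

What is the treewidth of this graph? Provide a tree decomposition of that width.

Each bag holds 4 vertices, so the decomposition has width 3, which upper-bounds the treewidth. For the lower bound, the 4 vertices {1, 4, 7, 9} are pairwise adjacent, and any tree decomposition puts a clique entirely inside one bag — forcing width ≥ 3. The upper and lower bounds meet at 3, so that is the treewidth.

Treewidth 3.
One such decomposition:
Bags: B1 = {1, 3, 6, 8}  B2 = {1, 3, 6, 7}  B3 = {1, 6, 7, 9}  B4 = {1, 2, 6, 7}  B5 = {5, 6, 7, 9}  B6 = {1, 4, 7, 9}
Tree: B1–B2, B2–B3, B3–B4, B3–B5, B3–B6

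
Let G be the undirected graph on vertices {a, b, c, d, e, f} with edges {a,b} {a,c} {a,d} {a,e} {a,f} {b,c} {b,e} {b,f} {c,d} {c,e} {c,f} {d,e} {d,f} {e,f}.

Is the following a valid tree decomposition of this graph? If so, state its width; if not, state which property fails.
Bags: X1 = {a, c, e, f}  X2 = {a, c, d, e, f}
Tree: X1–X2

No — vertex b appears in no bag.

A tree decomposition must satisfy three properties: every vertex lies in some bag; for every edge, both endpoints lie together in some bag; and for every vertex, the bags containing it form a connected subtree. Here vertex b appears in no bag, so the decomposition is invalid.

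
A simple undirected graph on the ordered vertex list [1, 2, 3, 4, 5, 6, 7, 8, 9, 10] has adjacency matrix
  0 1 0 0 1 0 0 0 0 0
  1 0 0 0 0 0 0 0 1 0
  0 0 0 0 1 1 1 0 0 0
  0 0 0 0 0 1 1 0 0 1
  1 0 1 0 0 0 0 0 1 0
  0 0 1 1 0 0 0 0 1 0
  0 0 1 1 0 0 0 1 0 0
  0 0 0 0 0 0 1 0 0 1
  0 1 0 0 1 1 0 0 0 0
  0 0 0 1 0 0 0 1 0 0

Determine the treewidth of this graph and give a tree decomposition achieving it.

Treewidth 2.
One optimal decomposition is:
Bags: B1 = {1, 2, 5}  B2 = {2, 5, 9}  B3 = {3, 5, 9}  B4 = {3, 6, 9}  B5 = {3, 6, 7}  B6 = {4, 6, 7}  B7 = {4, 7, 8}  B8 = {4, 8, 10}
Tree: B1–B2, B2–B3, B3–B4, B4–B5, B5–B6, B6–B7, B7–B8

Each bag holds 3 vertices, so the decomposition has width 2, which upper-bounds the treewidth. For the lower bound, G contains the cycle 1–2–9–5–1, so G is not a forest; only forests have treewidth ≤ 1, hence tw(G) ≥ 2. Therefore the treewidth is 2.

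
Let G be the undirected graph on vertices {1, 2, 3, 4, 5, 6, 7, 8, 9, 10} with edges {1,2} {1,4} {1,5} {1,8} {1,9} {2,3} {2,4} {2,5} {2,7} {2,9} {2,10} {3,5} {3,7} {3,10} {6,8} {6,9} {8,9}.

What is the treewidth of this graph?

A width-2 tree decomposition is:
Bags: B1 = {1, 2, 9}  B2 = {1, 2, 5}  B3 = {2, 3, 5}  B4 = {2, 3, 7}  B5 = {1, 8, 9}  B6 = {2, 3, 10}  B7 = {6, 8, 9}  B8 = {1, 2, 4}
Tree: B1–B2, B2–B3, B3–B4, B1–B5, B3–B6, B5–B7, B2–B8
The largest bag has 3 vertices, giving width 2; this decomposition certifies tw(G) ≤ 2. For the lower bound, the 3 vertices {1, 8, 9} are pairwise adjacent, and any tree decomposition puts a clique entirely inside one bag — forcing width ≥ 2. Combining the bounds, tw(G) = 2.

2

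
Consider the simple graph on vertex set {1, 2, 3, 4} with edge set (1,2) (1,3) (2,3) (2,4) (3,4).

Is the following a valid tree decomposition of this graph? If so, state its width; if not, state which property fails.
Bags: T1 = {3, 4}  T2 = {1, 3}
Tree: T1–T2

No — vertex 2 appears in no bag.

A tree decomposition must satisfy three properties: every vertex lies in some bag; for every edge, both endpoints lie together in some bag; and for every vertex, the bags containing it form a connected subtree. Here vertex 2 appears in no bag, so the decomposition is invalid.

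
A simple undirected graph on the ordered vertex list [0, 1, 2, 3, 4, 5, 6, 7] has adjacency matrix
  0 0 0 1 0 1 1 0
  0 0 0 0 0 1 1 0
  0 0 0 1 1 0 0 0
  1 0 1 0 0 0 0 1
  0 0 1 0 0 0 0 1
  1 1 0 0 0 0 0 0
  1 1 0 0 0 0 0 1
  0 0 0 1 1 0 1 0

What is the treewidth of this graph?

A width-2 tree decomposition is:
Bags: B1 = {2, 4, 7}  B2 = {2, 3, 7}  B3 = {3, 6, 7}  B4 = {0, 3, 6}  B5 = {0, 1, 6}  B6 = {0, 1, 5}
Tree: B1–B2, B2–B3, B3–B4, B4–B5, B5–B6
Each bag holds 3 vertices, so the decomposition has width 2, which upper-bounds the treewidth. The edges 4–2–3–7–4 form a cycle, so G is not a tree and its treewidth is at least 2. Combining the bounds, tw(G) = 2.

2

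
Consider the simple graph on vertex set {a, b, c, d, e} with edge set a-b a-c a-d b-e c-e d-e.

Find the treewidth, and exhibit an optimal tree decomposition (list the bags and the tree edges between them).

Treewidth 2.
One optimal decomposition is:
Bags: B1 = {a, b, e}  B2 = {a, c, e}  B3 = {a, d, e}
Tree: B1–B2, B2–B3

Each bag holds 3 vertices, so the decomposition has width 2, which upper-bounds the treewidth. The edges a–b–e–c–a form a cycle, so G is not a tree and its treewidth is at least 2. The upper and lower bounds meet at 2, so that is the treewidth.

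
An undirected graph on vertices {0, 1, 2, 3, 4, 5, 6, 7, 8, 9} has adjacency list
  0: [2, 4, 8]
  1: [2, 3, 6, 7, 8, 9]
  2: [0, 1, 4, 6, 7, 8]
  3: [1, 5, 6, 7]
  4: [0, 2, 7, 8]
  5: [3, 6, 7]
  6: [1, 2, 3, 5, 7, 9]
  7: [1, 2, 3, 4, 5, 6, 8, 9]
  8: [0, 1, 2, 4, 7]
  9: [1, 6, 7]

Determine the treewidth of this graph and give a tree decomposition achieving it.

Each bag holds 4 vertices, so the decomposition has width 3, which upper-bounds the treewidth. Conversely, {0, 2, 4, 8} is a clique of size 4, and the vertices of any clique must share a bag in every tree decomposition; so some bag has ≥ 4 vertices and tw(G) ≥ 3. The upper and lower bounds meet at 3, so that is the treewidth.

Treewidth 3.
Bags: B1 = {1, 2, 7, 8}  B2 = {2, 4, 7, 8}  B3 = {1, 2, 6, 7}  B4 = {1, 3, 6, 7}  B5 = {3, 5, 6, 7}  B6 = {1, 6, 7, 9}  B7 = {0, 2, 4, 8}
Tree: B1–B2, B1–B3, B3–B4, B4–B5, B3–B6, B2–B7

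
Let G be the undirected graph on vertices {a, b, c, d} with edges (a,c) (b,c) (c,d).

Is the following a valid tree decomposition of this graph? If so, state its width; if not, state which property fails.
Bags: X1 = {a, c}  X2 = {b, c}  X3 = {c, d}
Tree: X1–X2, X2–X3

Yes; width 1.

Checking the three conditions: (i) the bags cover all of {a, b, c, d}; (ii) for each edge, some bag contains both endpoints; (iii) the bags containing any fixed vertex form a subtree. All hold, so the decomposition is valid with width 2 − 1 = 1.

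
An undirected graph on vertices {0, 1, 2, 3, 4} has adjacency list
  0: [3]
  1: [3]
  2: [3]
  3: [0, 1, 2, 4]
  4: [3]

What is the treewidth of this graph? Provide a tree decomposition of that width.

Every bag has size at most 2, so the width is 2 − 1 = 1 and tw(G) ≤ 1. G has an edge, so its treewidth is at least 1. The upper and lower bounds meet at 1, so that is the treewidth.

Treewidth 1.
One optimal decomposition is:
Bags: B1 = {3, 4}  B2 = {0, 3}  B3 = {1, 3}  B4 = {2, 3}
Tree: B1–B2, B1–B3, B2–B4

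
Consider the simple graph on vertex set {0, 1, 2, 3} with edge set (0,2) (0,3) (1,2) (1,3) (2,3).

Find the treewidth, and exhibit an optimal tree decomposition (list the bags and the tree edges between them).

Treewidth 2.
Bags: B1 = {0, 2, 3}  B2 = {1, 2, 3}
Tree: B1–B2

The largest bag has 3 vertices, giving width 2; this decomposition certifies tw(G) ≤ 2. Conversely, {0, 2, 3} is a clique of size 3, and the vertices of any clique must share a bag in every tree decomposition; so some bag has ≥ 3 vertices and tw(G) ≥ 2. The upper and lower bounds meet at 2, so that is the treewidth.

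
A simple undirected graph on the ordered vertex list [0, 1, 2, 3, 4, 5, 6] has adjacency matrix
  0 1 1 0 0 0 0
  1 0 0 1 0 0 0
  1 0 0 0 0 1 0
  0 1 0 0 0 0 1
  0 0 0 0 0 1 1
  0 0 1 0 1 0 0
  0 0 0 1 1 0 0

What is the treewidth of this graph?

2

A width-2 tree decomposition is:
Bags: B1 = {1, 3, 6}  B2 = {0, 1, 6}  B3 = {0, 2, 6}  B4 = {2, 5, 6}  B5 = {4, 5, 6}
Tree: B1–B2, B2–B3, B3–B4, B4–B5
Every bag has size at most 3, so the width is 3 − 1 = 2 and tw(G) ≤ 2. For the lower bound, G contains the cycle 6–3–1–0–2–5–4–6, so G is not a forest; only forests have treewidth ≤ 1, hence tw(G) ≥ 2. The upper and lower bounds meet at 2, so that is the treewidth.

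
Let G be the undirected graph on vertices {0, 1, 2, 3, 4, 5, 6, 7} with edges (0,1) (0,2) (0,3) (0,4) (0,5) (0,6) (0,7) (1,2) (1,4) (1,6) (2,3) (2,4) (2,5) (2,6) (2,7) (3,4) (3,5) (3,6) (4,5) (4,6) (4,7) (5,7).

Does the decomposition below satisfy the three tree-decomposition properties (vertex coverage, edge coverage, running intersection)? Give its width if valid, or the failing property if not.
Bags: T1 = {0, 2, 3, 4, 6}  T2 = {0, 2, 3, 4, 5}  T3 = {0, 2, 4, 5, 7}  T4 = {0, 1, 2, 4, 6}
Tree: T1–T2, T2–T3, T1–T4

Vertex coverage: the bags together contain {0, 1, 2, 3, 4, 5, 6, 7}, the full vertex set. Edge coverage: each edge of G has both endpoints in at least one bag. Running intersection: for every vertex, the bags containing it form a connected subtree. All three properties hold, so this is a valid tree decomposition of width max|bag| − 1 = 4, and hence tw(G) ≤ 4.

Yes; width 4.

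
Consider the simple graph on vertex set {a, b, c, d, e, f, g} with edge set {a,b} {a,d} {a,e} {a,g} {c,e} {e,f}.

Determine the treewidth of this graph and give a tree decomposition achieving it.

Each bag holds 2 vertices, so the decomposition has width 1, which upper-bounds the treewidth. Since G has at least one edge (e.g. g–a), it is not an edgeless graph, so tw(G) ≥ 1. Hence tw(G) = 1 exactly.

Treewidth 1.
One optimal decomposition is:
Bags: B1 = {a, g}  B2 = {a, b}  B3 = {a, e}  B4 = {a, d}  B5 = {c, e}  B6 = {e, f}
Tree: B1–B2, B1–B3, B1–B4, B3–B5, B5–B6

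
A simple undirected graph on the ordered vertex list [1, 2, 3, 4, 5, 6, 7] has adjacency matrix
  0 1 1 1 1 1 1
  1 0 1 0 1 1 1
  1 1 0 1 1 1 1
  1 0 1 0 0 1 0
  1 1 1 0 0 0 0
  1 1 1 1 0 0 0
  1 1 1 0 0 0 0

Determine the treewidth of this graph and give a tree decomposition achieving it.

Every bag has size at most 4, so the width is 4 − 1 = 3 and tw(G) ≤ 3. Conversely, {1, 2, 3, 5} is a clique of size 4, and the vertices of any clique must share a bag in every tree decomposition; so some bag has ≥ 4 vertices and tw(G) ≥ 3. Combining the bounds, tw(G) = 3.

Treewidth 3.
One such decomposition:
Bags: B1 = {1, 2, 3, 5}  B2 = {1, 2, 3, 6}  B3 = {1, 3, 4, 6}  B4 = {1, 2, 3, 7}
Tree: B1–B2, B2–B3, B1–B4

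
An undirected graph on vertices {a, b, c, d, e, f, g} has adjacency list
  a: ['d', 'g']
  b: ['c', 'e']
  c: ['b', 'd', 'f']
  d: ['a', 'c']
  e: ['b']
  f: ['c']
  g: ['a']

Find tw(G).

A width-1 tree decomposition is:
Bags: B1 = {c, d}  B2 = {b, c}  B3 = {a, d}  B4 = {b, e}  B5 = {c, f}  B6 = {a, g}
Tree: B1–B2, B1–B3, B2–B4, B1–B5, B3–B6
Every bag has size at most 2, so the width is 2 − 1 = 1 and tw(G) ≤ 1. Since G has at least one edge (e.g. c–d), it is not an edgeless graph, so tw(G) ≥ 1. Therefore the treewidth is 1.

1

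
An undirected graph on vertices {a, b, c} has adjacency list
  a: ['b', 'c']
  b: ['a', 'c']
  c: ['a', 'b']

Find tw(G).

A width-2 tree decomposition is:
Bags: B1 = {a, b, c}
Tree: (single bag)
With just one bag of size 3, the width is 3 − 1 = 2, so tw(G) ≤ 2. On the other hand G contains the 3-clique {a, b, c}. A clique must lie in a single bag of any decomposition, so no decomposition can have width below 2. Combining the bounds, tw(G) = 2.

2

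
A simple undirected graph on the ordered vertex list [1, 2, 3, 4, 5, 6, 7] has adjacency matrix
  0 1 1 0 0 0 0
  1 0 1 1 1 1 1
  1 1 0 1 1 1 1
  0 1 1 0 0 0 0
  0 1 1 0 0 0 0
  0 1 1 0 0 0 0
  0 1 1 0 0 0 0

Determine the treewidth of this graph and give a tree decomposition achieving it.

Treewidth 2.
One optimal decomposition is:
Bags: B1 = {2, 3, 4}  B2 = {2, 3, 6}  B3 = {2, 3, 7}  B4 = {2, 3, 5}  B5 = {1, 2, 3}
Tree: B1–B2, B1–B3, B3–B4, B4–B5

Each bag holds 3 vertices, so the decomposition has width 2, which upper-bounds the treewidth. On the other hand G contains the 3-clique {1, 2, 3}. A clique must lie in a single bag of any decomposition, so no decomposition can have width below 2. The upper and lower bounds meet at 2, so that is the treewidth.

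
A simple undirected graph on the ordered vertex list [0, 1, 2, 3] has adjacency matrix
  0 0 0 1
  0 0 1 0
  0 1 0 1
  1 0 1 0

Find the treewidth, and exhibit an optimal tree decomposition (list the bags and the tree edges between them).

Treewidth 1.
Bags: B1 = {0, 3}  B2 = {2, 3}  B3 = {1, 2}
Tree: B1–B2, B2–B3

The largest bag has 2 vertices, giving width 1; this decomposition certifies tw(G) ≤ 1. G has an edge, so its treewidth is at least 1. Hence tw(G) = 1 exactly.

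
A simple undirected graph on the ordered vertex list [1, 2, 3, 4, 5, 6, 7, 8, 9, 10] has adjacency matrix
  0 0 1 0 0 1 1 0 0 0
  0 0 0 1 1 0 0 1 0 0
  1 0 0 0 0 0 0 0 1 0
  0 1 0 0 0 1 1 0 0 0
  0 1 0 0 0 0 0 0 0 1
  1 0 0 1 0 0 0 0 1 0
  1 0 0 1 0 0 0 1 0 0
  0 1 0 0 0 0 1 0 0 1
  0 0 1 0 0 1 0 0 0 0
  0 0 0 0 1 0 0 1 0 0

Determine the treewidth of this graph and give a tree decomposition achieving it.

Each bag holds 3 vertices, so the decomposition has width 2, which upper-bounds the treewidth. Since 3–9–6–1–3 is a cycle in G, G is not acyclic. Forests are exactly the graphs of treewidth ≤ 1, so tw(G) ≥ 2. Therefore the treewidth is 2.

Treewidth 2.
One optimal decomposition is:
Bags: B1 = {1, 3, 9}  B2 = {1, 6, 9}  B3 = {1, 6, 7}  B4 = {4, 6, 7}  B5 = {4, 7, 8}  B6 = {2, 4, 8}  B7 = {2, 8, 10}  B8 = {2, 5, 10}
Tree: B1–B2, B2–B3, B3–B4, B4–B5, B5–B6, B6–B7, B7–B8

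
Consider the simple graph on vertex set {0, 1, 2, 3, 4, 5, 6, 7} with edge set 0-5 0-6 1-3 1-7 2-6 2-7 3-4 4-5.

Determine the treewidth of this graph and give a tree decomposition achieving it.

Treewidth 2.
Bags: B1 = {1, 2, 7}  B2 = {1, 2, 6}  B3 = {0, 1, 6}  B4 = {0, 1, 5}  B5 = {1, 4, 5}  B6 = {1, 3, 4}
Tree: B1–B2, B2–B3, B3–B4, B4–B5, B5–B6

Every bag has size at most 3, so the width is 3 − 1 = 2 and tw(G) ≤ 2. Since 1–7–2–6–0–5–4–3–1 is a cycle in G, G is not acyclic. Forests are exactly the graphs of treewidth ≤ 1, so tw(G) ≥ 2. Hence tw(G) = 2 exactly.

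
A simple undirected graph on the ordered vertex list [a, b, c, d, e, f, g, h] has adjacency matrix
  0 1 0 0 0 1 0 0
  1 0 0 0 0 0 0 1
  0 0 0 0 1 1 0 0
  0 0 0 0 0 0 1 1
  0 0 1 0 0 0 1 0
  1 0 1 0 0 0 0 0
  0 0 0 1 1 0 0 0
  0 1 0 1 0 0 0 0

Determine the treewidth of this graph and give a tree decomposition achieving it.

Treewidth 2.
Bags: B1 = {a, b, f}  B2 = {b, c, f}  B3 = {b, c, e}  B4 = {b, e, g}  B5 = {b, d, g}  B6 = {b, d, h}
Tree: B1–B2, B2–B3, B3–B4, B4–B5, B5–B6

Each bag holds 3 vertices, so the decomposition has width 2, which upper-bounds the treewidth. The edges b–a–f–c–e–g–d–h–b form a cycle, so G is not a tree and its treewidth is at least 2. The upper and lower bounds meet at 2, so that is the treewidth.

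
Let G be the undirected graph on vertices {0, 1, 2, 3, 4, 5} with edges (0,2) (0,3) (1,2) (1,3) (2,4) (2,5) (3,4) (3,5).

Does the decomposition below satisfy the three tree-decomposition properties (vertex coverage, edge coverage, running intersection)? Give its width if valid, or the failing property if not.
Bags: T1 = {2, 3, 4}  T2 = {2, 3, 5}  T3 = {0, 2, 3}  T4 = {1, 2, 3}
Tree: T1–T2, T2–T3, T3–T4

Yes; width 2.

Vertex coverage: the bags together contain {0, 1, 2, 3, 4, 5}, the full vertex set. Edge coverage: each edge of G has both endpoints in at least one bag. Running intersection: for every vertex, the bags containing it form a connected subtree. All three properties hold, so this is a valid tree decomposition of width max|bag| − 1 = 2, and hence tw(G) ≤ 2.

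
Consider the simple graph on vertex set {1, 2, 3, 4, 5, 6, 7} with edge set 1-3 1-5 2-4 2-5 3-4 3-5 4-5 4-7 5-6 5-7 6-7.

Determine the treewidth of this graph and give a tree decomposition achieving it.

Treewidth 2.
Bags: B1 = {3, 4, 5}  B2 = {1, 3, 5}  B3 = {2, 4, 5}  B4 = {4, 5, 7}  B5 = {5, 6, 7}
Tree: B1–B2, B1–B3, B3–B4, B4–B5

Each bag holds 3 vertices, so the decomposition has width 2, which upper-bounds the treewidth. Conversely, {1, 3, 5} is a clique of size 3, and the vertices of any clique must share a bag in every tree decomposition; so some bag has ≥ 3 vertices and tw(G) ≥ 2. Combining the bounds, tw(G) = 2.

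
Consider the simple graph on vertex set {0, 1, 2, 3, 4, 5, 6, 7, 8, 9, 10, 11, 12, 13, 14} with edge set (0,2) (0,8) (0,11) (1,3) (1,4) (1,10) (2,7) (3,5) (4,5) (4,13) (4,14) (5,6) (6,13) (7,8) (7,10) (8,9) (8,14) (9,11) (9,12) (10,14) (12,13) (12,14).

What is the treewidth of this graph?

3

A width-3 tree decomposition is:
Bags: B1 = {1, 3, 5, 6}  B2 = {1, 4, 5, 6}  B3 = {1, 4, 6, 13}  B4 = {1, 4, 10, 13}  B5 = {4, 10, 13, 14}  B6 = {10, 12, 13, 14}  B7 = {7, 10, 12, 14}  B8 = {7, 8, 12, 14}  B9 = {7, 8, 9, 12}  B10 = {2, 7, 8, 9}  B11 = {0, 2, 8, 9}  B12 = {0, 2, 9, 11}
Tree: B1–B2, B2–B3, B3–B4, B4–B5, B5–B6, B6–B7, B7–B8, B8–B9, B9–B10, B10–B11, B11–B12
The largest bag has 4 vertices, giving width 3; this decomposition certifies tw(G) ≤ 3. For the lower bound: the 4 vertex sets {3,5,6}, {1}, {4}, {10,12,13,14} are disjoint, each induces a connected subgraph, and every pair is joined by at least one edge of G. Contracting each set to a single vertex therefore yields K_{4} as a minor, and since treewidth is minor-monotone, tw(G) ≥ tw(K_{4}) = 3. Combining the bounds, tw(G) = 3.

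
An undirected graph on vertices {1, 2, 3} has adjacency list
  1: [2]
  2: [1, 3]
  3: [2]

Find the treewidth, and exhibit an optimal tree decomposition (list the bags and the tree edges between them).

Treewidth 1.
One such decomposition:
Bags: B1 = {2, 3}  B2 = {1, 2}
Tree: B1–B2

The largest bag has 2 vertices, giving width 1; this decomposition certifies tw(G) ≤ 1. Since G has at least one edge (e.g. 3–2), it is not an edgeless graph, so tw(G) ≥ 1. Combining the bounds, tw(G) = 1.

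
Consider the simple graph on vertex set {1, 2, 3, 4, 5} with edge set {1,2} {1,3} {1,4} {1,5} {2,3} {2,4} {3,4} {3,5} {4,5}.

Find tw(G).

A width-3 tree decomposition is:
Bags: B1 = {1, 2, 3, 4}  B2 = {1, 3, 4, 5}
Tree: B1–B2
Every bag has size at most 4, so the width is 4 − 1 = 3 and tw(G) ≤ 3. For the lower bound, the 4 vertices {1, 2, 3, 4} are pairwise adjacent, and any tree decomposition puts a clique entirely inside one bag — forcing width ≥ 3. Combining the bounds, tw(G) = 3.

3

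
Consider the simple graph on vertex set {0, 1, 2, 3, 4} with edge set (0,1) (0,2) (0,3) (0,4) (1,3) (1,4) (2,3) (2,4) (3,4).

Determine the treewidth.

A width-3 tree decomposition is:
Bags: B1 = {0, 2, 3, 4}  B2 = {0, 1, 3, 4}
Tree: B1–B2
The largest bag has 4 vertices, giving width 3; this decomposition certifies tw(G) ≤ 3. Conversely, {0, 1, 3, 4} is a clique of size 4, and the vertices of any clique must share a bag in every tree decomposition; so some bag has ≥ 4 vertices and tw(G) ≥ 3. Therefore the treewidth is 3.

3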